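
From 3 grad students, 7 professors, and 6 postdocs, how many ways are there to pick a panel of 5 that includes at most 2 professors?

2772

Split by how many professors are chosen (0 through 2).
Sum: C(7,0)·C(9,5) + C(7,1)·C(9,4) + C(7,2)·C(9,3) = 126 + 882 + 1764 = 2772.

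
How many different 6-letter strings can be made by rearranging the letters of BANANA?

60

The 6 letters of BANANA have repeats: A appearing 3 times and N appearing twice.
The number of distinct arrangements is 6!/(3!·2!) = 720/12 = 60.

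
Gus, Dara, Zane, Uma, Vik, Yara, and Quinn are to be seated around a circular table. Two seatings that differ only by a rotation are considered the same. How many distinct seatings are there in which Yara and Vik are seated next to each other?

240

Glue Yara and Vik into a block (2 internal orders). Seating 6 units around a circle gives (5)! arrangements.
So 2 × (5)! = 2 × 120 = 240.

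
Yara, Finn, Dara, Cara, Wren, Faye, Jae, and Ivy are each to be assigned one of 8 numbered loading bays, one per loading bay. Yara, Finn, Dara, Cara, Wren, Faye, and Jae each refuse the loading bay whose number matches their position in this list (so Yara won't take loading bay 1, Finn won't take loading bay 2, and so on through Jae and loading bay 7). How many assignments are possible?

Let Aᵢ (for 1 ≤ i ≤ 7) be the placements that put person i in their forbidden loading bay. Any j of these fix j positions, leaving (8−j)! ways to fill the rest, and there are C(7,j) ways to pick which j.
By inclusion–exclusion, the number of valid placements is Σ_{j=0}^{7} (−1)^j C(7,j)·(8−j)!.
Computing: 40320 − 35280 + 15120 − 4200 + 840 − 126 + 14 − 1 = 16687.

16687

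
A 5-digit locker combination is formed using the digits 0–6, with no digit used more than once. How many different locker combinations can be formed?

2520

This is a permutation of 5 out of 7: P(7,5) = 7!/2!.
7 × 6 × 5 × 4 × 3 = 2520.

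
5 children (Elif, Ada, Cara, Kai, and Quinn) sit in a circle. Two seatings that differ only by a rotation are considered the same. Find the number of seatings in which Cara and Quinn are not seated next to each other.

All circular seatings of 5 people number (4)! = 24.
Those with Cara next to Quinn: fuse the pair into one unit and seat 4 units around a circle — 2·(3)! = 12.
Subtracting, 24 − 12 = 12.

12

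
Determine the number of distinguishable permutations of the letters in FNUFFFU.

FNUFFFU has 7 letters with F appearing 4 times and U appearing twice.
So there are 7! / (4!·2!) = 105 distinguishable arrangements.

105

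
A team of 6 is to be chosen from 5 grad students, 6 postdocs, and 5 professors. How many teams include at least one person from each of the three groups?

Unrestricted: C(16,6) = 8008 ways to pick any 6 of the 16.
Selections missing a whole group: no grad students → C(11,6) = 462; no postdocs → C(10,6) = 210; no professors → C(11,6) = 462.
Add back selections omitting two groups (i.e. drawn from a single group): C(5,6) + C(6,6) + C(5,6) = 1.
By inclusion–exclusion: 8008 − 1134 + 1 = 6875.

6875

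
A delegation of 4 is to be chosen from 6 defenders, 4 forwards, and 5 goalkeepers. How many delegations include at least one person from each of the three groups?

720

With no constraint there are C(15,4) = 1365 possible selections.
Selections missing a whole group: no defenders → C(9,4) = 126; no forwards → C(11,4) = 330; no goalkeepers → C(10,4) = 210.
Add back selections omitting two groups (i.e. drawn from a single group): C(6,4) + C(4,4) + C(5,4) = 21.
By inclusion–exclusion: 1365 − 666 + 21 = 720.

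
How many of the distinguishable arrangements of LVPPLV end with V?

With the last slot taken by V, it remains to arrange the other 5 letters (LPPLV).
Those 5 letters have L appearing twice and P appearing twice, giving (5)!/(2!·2!) = 30.

30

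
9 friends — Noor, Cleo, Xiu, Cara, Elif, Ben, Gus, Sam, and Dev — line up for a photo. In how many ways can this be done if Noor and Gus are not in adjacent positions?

282240

Of the 9! = 362880 arrangements, those with Noor and Gus adjacent number 2 × 8! = 80640 (treat the pair as a block with 2 internal orders).
Complementary counting: 362880 − 80640 = 282240.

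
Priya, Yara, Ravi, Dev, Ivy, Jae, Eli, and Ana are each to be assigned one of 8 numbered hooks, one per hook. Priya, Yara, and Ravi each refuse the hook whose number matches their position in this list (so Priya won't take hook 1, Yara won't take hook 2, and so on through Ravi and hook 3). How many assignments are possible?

Let Aᵢ (for i ∈ {1, 2, 3}) be the placements that put person i in their forbidden hook. Any j of these fix j positions, leaving (8−j)! ways to fill the rest, and there are C(3,j) ways to pick which j.
By inclusion–exclusion, the number of valid placements is Σ_{j=0}^{3} (−1)^j C(3,j)·(8−j)!.
Computing: 40320 − 15120 + 2160 − 120 = 27240.

27240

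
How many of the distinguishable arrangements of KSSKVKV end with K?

With the last slot taken by K, it remains to arrange the other 6 letters (SSKVKV).
Those 6 letters have K appearing twice, S appearing twice, and V appearing twice, giving (6)!/(2!·2!·2!) = 90.

90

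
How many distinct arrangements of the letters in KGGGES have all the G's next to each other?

24

Treat the 3 copies of G as a single block. The multiset to arrange is then {GGG, E, K, S}, 4 items in all.
All 4 items are distinct, so there are (4)! = 24 arrangements.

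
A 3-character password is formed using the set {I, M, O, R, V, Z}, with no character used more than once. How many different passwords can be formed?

120

Choose and order 3 of the 6 symbols: the first character has 6 options, the next 5, then 4.
That product is 6 × 5 × 4 = 120.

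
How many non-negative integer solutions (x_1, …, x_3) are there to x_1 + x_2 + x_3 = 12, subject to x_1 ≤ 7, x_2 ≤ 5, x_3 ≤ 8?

By stars and bars, unrestricted non-negative solutions to x_1+…+x_3 = 12 number C(12+2,2) = 91.
Subtract solutions that violate a single cap (substitute x_i' = x_i − (cap_i+1)): x_1 ≥ 8 gives C(6,2) = 15; x_2 ≥ 6 gives C(8,2) = 28; x_3 ≥ 9 gives C(5,2) = 10. Together 53.
No two caps can be exceeded simultaneously, so the pair terms are all 0.
By inclusion–exclusion the count is 91 − 53 + 0 = 38.

38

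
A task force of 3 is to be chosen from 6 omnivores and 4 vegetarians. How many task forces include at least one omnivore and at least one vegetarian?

96

With no constraint there are C(10,3) = 120 possible selections.
Selections missing a whole group: no omnivores → C(4,3) = 4; no vegetarians → C(6,3) = 20.
Both groups omitted at once is impossible, so 120 − 24 = 96.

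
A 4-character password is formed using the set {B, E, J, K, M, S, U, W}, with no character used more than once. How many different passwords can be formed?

1680

With no repetition, fill the 4 characters in order: 8 choices, then 7, down to 5.
8 × 7 × 6 × 5 = 1680.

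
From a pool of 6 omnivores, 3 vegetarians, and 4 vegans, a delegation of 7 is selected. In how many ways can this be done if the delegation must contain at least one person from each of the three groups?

1559

Unrestricted: C(13,7) = 1716 ways to pick any 7 of the 13.
Selections missing a whole group: no omnivores → C(7,7) = 1; no vegetarians → C(10,7) = 120; no vegans → C(9,7) = 36.
Add back selections omitting two groups (i.e. drawn from a single group): C(6,7) + C(3,7) + C(4,7) = 0.
By inclusion–exclusion: 1716 − 157 + 0 = 1559.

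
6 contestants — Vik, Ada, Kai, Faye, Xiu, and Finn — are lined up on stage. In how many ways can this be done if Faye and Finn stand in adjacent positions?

240

Place the 4 others and the Faye-Finn pair as 5 objects in a line; the pair has 2 internal arrangements.
That gives 2 × 5! = 2 × 120 = 240.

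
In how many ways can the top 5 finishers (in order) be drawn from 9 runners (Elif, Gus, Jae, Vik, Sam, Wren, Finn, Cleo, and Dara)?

There are 9 choices for 1st place, 8 for 2nd, and so on down to 5 for position 5.
That gives 9 × 8 × 7 × 6 × 5 = 15120.

15120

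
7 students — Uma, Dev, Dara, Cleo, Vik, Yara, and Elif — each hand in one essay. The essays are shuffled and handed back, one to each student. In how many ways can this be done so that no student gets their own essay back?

Let Aᵢ be the assignments in which student i gets their own essay. We want the size of the complement of A₁∪…∪A_7.
By inclusion–exclusion this is Σ_{j=0}^{7} (−1)^j C(7,j)·(7−j)!.
Computing: 5040 − 5040 + 2520 − 840 + 210 − 42 + 7 − 1 = 1854.

1854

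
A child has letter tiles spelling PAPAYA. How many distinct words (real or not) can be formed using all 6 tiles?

60

The 6 letters of PAPAYA have repeats: A appearing 3 times and P appearing twice.
So there are 6! / (3!·2!) = 60 distinguishable arrangements.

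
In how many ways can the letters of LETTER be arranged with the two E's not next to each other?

120

There are 6!/(2!·2!) = 180 arrangements of LETTER in total.
If the two E's are adjacent, glue them into one block, leaving 5 items to arrange: (5)!/(2!) = 60 ways.
Subtracting, 180 − 60 = 120 arrangements keep the E's apart.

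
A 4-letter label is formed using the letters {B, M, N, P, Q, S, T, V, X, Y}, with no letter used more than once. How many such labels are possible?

5040

This is a permutation of 4 out of 10: P(10,4) = 10!/6!.
10 × 9 × 8 × 7 = 5040.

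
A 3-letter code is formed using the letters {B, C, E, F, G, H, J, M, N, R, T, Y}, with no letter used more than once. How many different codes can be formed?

1320

With no repetition, fill the 3 letters in order: 12 choices, then 11, down to 10.
That product is 12 × 11 × 10 = 1320.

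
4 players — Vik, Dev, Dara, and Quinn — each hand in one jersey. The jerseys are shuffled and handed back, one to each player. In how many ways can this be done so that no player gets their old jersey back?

Count assignments avoiding every fixed point. For any j of the 4 players fixed to their old jersey, the other 4−j can be arranged in (4−j)! ways.
By inclusion–exclusion this is Σ_{j=0}^{4} (−1)^j C(4,j)·(4−j)!.
Computing: 24 − 24 + 12 − 4 + 1 = 9.

9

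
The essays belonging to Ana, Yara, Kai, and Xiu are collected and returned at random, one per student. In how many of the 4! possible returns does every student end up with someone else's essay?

This is the derangement count D_4: permutations of 4 items with no fixed point.
By inclusion–exclusion this is Σ_{j=0}^{4} (−1)^j C(4,j)·(4−j)!.
Computing: 24 − 24 + 12 − 4 + 1 = 9.

9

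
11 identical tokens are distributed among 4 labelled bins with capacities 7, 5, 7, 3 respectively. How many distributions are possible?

152

Ignoring the caps, the number of non-negative solutions to x_1+…+x_4 = 11 is C(14,3) = 364.
Subtract solutions that violate a single cap (substitute x_i' = x_i − (cap_i+1)): x_1 ≥ 8 gives C(6,3) = 20; x_2 ≥ 6 gives C(8,3) = 56; x_3 ≥ 8 gives C(6,3) = 20; x_4 ≥ 4 gives C(10,3) = 120. Together 216.
Add back pairs where two caps are both exceeded: 0 + 0 + 0 + 0 + 4 + 0 = 4.
By inclusion–exclusion the count is 364 − 216 + 4 = 152.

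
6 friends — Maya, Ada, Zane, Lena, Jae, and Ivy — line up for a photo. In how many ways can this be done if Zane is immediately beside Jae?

Treat {Zane, Jae} as a single unit. There are 5 units to order, and the pair itself can be ordered 2 ways.
That gives 2 × 5! = 2 × 120 = 240.

240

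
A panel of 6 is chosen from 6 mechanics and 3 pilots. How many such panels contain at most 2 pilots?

64

Split by how many pilots are chosen (0 through 2).
Sum: C(3,0)·C(6,6) + C(3,1)·C(6,5) + C(3,2)·C(6,4) = 1 + 18 + 45 = 64.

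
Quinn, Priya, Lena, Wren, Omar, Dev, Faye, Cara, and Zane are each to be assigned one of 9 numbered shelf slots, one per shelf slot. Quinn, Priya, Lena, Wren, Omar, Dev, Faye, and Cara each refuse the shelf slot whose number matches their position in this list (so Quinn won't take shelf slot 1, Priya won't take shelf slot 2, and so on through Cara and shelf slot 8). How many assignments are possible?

Let Aᵢ (for 1 ≤ i ≤ 8) be the placements that put person i in their forbidden shelf slot. Any j of these fix j positions, leaving (9−j)! ways to fill the rest, and there are C(8,j) ways to pick which j.
By inclusion–exclusion, the number of valid placements is Σ_{j=0}^{8} (−1)^j C(8,j)·(9−j)!.
Computing: 362880 − 322560 + 141120 − 40320 + 8400 − 1344 + 168 − 16 + 1 = 148329.

148329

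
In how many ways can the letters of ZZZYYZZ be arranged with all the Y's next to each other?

Treat the 2 copies of Y as a single block. The multiset to arrange is then {YY, Z, Z, Z, Z, Z}, 6 items in all.
That gives (6)!/(5!) = 6 arrangements.

6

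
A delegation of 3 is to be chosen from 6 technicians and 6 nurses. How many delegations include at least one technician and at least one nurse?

Total 3-person selections from all 12: C(12,3) = 220.
Subtract selections that omit an entire group: no technicians → C(6,3) = 20; no nurses → C(6,3) = 20.
Both groups omitted at once is impossible, so 220 − 40 = 180.

180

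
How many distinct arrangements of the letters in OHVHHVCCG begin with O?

Fix O in the first position and arrange the remaining 8 letters.
Those 8 letters have C appearing twice, H appearing 3 times, and V appearing twice, giving (8)!/(3!·2!·2!) = 1680.

1680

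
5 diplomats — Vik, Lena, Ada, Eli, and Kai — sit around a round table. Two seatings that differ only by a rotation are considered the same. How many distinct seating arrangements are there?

Fix one person's seat to break rotational symmetry; the remaining 4 people can be arranged in (4)! = 24 ways.

24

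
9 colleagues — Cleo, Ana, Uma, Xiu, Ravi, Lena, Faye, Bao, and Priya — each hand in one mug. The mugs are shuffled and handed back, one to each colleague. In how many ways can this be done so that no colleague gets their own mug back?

Count assignments avoiding every fixed point. For any j of the 9 colleagues fixed to their own mug, the other 9−j can be arranged in (9−j)! ways.
By inclusion–exclusion this is Σ_{j=0}^{9} (−1)^j C(9,j)·(9−j)!.
Computing: 362880 − 362880 + 181440 − 60480 + 15120 − 3024 + 504 − 72 + 9 − 1 = 133496.

133496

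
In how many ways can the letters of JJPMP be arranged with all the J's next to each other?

12

Treat the 2 copies of J as a single block. The multiset to arrange is then {JJ, M, P, P}, 4 items in all.
That gives (4)!/(2!) = 12 arrangements.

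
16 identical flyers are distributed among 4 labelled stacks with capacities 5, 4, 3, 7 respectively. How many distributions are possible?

20

By stars and bars, unrestricted non-negative solutions to x_1+…+x_4 = 16 number C(16+3,3) = 969.
Subtract solutions that violate a single cap (substitute x_i' = x_i − (cap_i+1)): x_1 ≥ 6 gives C(13,3) = 286; x_2 ≥ 5 gives C(14,3) = 364; x_3 ≥ 4 gives C(15,3) = 455; x_4 ≥ 8 gives C(11,3) = 165. Together 1270.
Add back pairs where two caps are both exceeded: 56 + 84 + 10 + 120 + 20 + 35 = 325.
Subtract triples: 4 + 0 + 0 + 0 = 4.
By inclusion–exclusion the count is 969 − 1270 + 325 − 4 = 20.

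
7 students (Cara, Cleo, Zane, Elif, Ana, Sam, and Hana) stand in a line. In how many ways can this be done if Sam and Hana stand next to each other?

Glue Sam and Hana into one block (2 internal orders), leaving 6 units to arrange in a row.
That gives 2 × 6! = 2 × 720 = 1440.

1440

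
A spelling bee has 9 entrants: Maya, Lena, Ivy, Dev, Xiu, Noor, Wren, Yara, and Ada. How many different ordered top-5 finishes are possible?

15120

This is an ordered selection of 5 from 9: P(9,5).
That gives 9 × 8 × 7 × 6 × 5 = 15120.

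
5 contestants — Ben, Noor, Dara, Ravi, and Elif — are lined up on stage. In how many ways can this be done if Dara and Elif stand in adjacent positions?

48

Glue Dara and Elif into one block (2 internal orders), leaving 4 units to arrange in a row.
So the count is 2·(4)! = 48.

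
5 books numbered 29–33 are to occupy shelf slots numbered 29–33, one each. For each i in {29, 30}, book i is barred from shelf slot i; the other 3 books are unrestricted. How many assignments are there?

78

Let Aᵢ (for i ∈ {29, 30}) be the placements that put book i in its forbidden shelf slot. Any j of these fix j positions, leaving (5−j)! ways to fill the rest, and there are C(2,j) ways to pick which j.
By inclusion–exclusion, the number of valid placements is Σ_{j=0}^{2} (−1)^j C(2,j)·(5−j)!.
Computing: 120 − 48 + 6 = 78.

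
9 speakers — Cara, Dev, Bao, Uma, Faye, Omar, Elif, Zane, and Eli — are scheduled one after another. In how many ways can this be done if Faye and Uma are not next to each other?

Of the 9! = 362880 arrangements, those with Faye and Uma adjacent number 2 × 8! = 80640 (treat the pair as a block with 2 internal orders).
Complementary counting: 362880 − 80640 = 282240.

282240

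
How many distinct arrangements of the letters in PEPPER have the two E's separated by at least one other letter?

There are 6!/(3!·2!) = 60 arrangements of PEPPER in total.
Arrangements with the E's together: treat EE as one letter, giving (5)!/(3!) = 20.
Subtracting, 60 − 20 = 40 arrangements keep the E's apart.

40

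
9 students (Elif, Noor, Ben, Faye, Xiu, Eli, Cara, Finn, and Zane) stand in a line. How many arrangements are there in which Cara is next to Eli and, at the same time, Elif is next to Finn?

Treat {Cara,Eli} as one block (2 orders) and {Elif,Finn} as another (2 orders).
That leaves 7 units to arrange: 2 × 2 × 7! = 4 × 5040 = 20160.

20160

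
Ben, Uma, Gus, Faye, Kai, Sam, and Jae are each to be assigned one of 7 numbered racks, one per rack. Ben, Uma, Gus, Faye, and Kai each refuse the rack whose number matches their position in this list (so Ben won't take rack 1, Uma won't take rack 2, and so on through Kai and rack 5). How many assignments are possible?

Let Aᵢ (for 1 ≤ i ≤ 5) be the placements that put person i in their forbidden rack. Any j of these fix j positions, leaving (7−j)! ways to fill the rest, and there are C(5,j) ways to pick which j.
By inclusion–exclusion, the number of valid placements is Σ_{j=0}^{5} (−1)^j C(5,j)·(7−j)!.
Computing: 5040 − 3600 + 1200 − 240 + 30 − 2 = 2428.

2428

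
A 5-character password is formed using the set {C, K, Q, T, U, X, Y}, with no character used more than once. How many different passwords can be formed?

This is a permutation of 5 out of 7: P(7,5) = 7!/2!.
7 × 6 × 5 × 4 × 3 = 2520.

2520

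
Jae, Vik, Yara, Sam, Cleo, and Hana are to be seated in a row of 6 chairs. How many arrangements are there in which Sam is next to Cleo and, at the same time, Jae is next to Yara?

Treat {Sam,Cleo} as one block (2 orders) and {Jae,Yara} as another (2 orders).
That leaves 4 units to arrange: 2 × 2 × 4! = 4 × 24 = 96.

96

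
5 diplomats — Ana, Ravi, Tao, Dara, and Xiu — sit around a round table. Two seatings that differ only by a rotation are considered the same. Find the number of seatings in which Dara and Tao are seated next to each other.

Treat {Dara, Tao} as one unit (2 internal orders) and seat the resulting 4 units around the table: (3)! circular arrangements.
So 2 × (3)! = 2 × 6 = 12.

12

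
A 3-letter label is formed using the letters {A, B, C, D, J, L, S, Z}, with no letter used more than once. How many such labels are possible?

336

This is a permutation of 3 out of 8: P(8,3) = 8!/5!.
That product is 8 × 7 × 6 = 336.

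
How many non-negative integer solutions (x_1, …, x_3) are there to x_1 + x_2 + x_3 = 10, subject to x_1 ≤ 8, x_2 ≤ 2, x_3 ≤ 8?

Ignoring the caps, the number of non-negative solutions to x_1+…+x_3 = 10 is C(12,2) = 66.
Subtract solutions that violate a single cap (substitute x_i' = x_i − (cap_i+1)): x_1 ≥ 9 gives C(3,2) = 3; x_2 ≥ 3 gives C(9,2) = 36; x_3 ≥ 9 gives C(3,2) = 3. Together 42.
No two caps can be exceeded simultaneously, so the pair terms are all 0.
By inclusion–exclusion the count is 66 − 42 + 0 = 24.

24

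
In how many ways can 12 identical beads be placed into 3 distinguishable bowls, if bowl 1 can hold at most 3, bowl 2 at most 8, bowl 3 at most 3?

6

Ignoring the caps, the number of non-negative solutions to x_1+…+x_3 = 12 is C(14,2) = 91.
Subtract solutions that violate a single cap (substitute x_i' = x_i − (cap_i+1)): x_1 ≥ 4 gives C(10,2) = 45; x_2 ≥ 9 gives C(5,2) = 10; x_3 ≥ 4 gives C(10,2) = 45. Together 100.
Add back pairs where two caps are both exceeded: 0 + 15 + 0 = 15.
By inclusion–exclusion the count is 91 − 100 + 15 = 6.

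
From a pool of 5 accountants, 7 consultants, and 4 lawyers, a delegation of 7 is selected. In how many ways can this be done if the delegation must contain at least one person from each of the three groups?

With no constraint there are C(16,7) = 11440 possible selections.
Subtract selections that omit an entire group: no accountants → C(11,7) = 330; no consultants → C(9,7) = 36; no lawyers → C(12,7) = 792.
Add back selections omitting two groups (i.e. drawn from a single group): C(5,7) + C(7,7) + C(4,7) = 1.
By inclusion–exclusion: 11440 − 1158 + 1 = 10283.

10283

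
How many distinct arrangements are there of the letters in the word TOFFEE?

Letter multiplicities in TOFFEE: E×2, F×2, O×1, T×1.
So there are 6! / (2!·2!) = 180 distinguishable arrangements.

180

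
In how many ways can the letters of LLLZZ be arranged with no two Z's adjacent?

Total arrangements of LLLZZ: 5!/(3!·2!) = 10.
If the two Z's are adjacent, glue them into one block, leaving 4 items to arrange: (4)!/(3!) = 4 ways.
Subtracting, 10 − 4 = 6 arrangements keep the Z's apart.

6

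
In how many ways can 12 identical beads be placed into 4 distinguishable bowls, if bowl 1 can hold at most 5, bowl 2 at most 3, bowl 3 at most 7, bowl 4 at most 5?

By stars and bars, unrestricted non-negative solutions to x_1+…+x_4 = 12 number C(12+3,3) = 455.
Subtract solutions that violate a single cap (substitute x_i' = x_i − (cap_i+1)): x_1 ≥ 6 gives C(9,3) = 84; x_2 ≥ 4 gives C(11,3) = 165; x_3 ≥ 8 gives C(7,3) = 35; x_4 ≥ 6 gives C(9,3) = 84. Together 368.
Add back pairs where two caps are both exceeded: 10 + 0 + 1 + 1 + 10 + 0 = 22.
By inclusion–exclusion the count is 455 − 368 + 22 = 109.

109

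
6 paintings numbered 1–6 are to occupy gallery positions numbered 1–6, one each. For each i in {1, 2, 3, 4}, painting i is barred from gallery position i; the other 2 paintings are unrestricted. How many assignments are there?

Let Aᵢ (for 1 ≤ i ≤ 4) be the placements that put painting i in its forbidden gallery position. Any j of these fix j positions, leaving (6−j)! ways to fill the rest, and there are C(4,j) ways to pick which j.
By inclusion–exclusion, the number of valid placements is Σ_{j=0}^{4} (−1)^j C(4,j)·(6−j)!.
Computing: 720 − 480 + 144 − 24 + 2 = 362.

362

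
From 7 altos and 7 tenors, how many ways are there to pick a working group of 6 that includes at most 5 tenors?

Split by how many tenors are chosen (0 through 5).
Sum: C(7,0)·C(7,6) + C(7,1)·C(7,5) + C(7,2)·C(7,4) + C(7,3)·C(7,3) + C(7,4)·C(7,2) + C(7,5)·C(7,1) = 7 + 147 + 735 + 1225 + 735 + 147 = 2996.

2996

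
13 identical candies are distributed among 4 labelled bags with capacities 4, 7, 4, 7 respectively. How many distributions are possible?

142

By stars and bars, unrestricted non-negative solutions to x_1+…+x_4 = 13 number C(13+3,3) = 560.
Subtract solutions that violate a single cap (substitute x_i' = x_i − (cap_i+1)): x_1 ≥ 5 gives C(11,3) = 165; x_2 ≥ 8 gives C(8,3) = 56; x_3 ≥ 5 gives C(11,3) = 165; x_4 ≥ 8 gives C(8,3) = 56. Together 442.
Add back pairs where two caps are both exceeded: 1 + 20 + 1 + 1 + 0 + 1 = 24.
By inclusion–exclusion the count is 560 − 442 + 24 = 142.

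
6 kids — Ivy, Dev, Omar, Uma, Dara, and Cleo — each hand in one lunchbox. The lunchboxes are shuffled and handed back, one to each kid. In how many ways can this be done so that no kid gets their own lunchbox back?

265

This is the derangement count D_6: permutations of 6 items with no fixed point.
By inclusion–exclusion this is Σ_{j=0}^{6} (−1)^j C(6,j)·(6−j)!.
Computing: 720 − 720 + 360 − 120 + 30 − 6 + 1 = 265.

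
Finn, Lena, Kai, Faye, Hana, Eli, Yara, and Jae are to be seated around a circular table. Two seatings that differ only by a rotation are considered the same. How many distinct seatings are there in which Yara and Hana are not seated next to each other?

All circular seatings of 8 people number (7)! = 5040.
Seatings with Yara beside Hana: treat them as a block with 2 internal orders, giving 2 × (6)! = 1440.
Subtracting, 5040 − 1440 = 3600.

3600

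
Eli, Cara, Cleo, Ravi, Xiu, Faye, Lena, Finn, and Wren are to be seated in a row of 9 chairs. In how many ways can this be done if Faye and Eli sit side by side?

80640

Glue Faye and Eli into one block (2 internal orders), leaving 8 units to arrange in a row.
So the count is 2·(8)! = 80640.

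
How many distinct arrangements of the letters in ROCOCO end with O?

30

With the last slot taken by O, it remains to arrange the other 5 letters (RCOCO).
Those 5 letters have C appearing twice and O appearing twice, giving (5)!/(2!·2!) = 30.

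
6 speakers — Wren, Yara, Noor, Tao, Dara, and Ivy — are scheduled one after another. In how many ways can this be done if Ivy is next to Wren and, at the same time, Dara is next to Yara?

96

Treat {Ivy,Wren} as one block (2 orders) and {Dara,Yara} as another (2 orders).
That leaves 4 units to arrange: 2 × 2 × 4! = 4 × 24 = 96.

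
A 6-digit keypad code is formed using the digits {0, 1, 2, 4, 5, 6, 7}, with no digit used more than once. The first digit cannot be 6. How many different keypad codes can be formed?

4320

The first digit has 7−1 = 6 choices (anything except 6).
The remaining 5 digits are filled from the other 6 symbols without repetition: 6 × 5 × 4 × 3 × 2 = 720.
Total: 6 × 720 = 4320.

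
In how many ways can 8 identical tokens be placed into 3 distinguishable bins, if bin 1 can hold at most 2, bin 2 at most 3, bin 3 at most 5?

6

By stars and bars, unrestricted non-negative solutions to x_1+…+x_3 = 8 number C(8+2,2) = 45.
Subtract solutions that violate a single cap (substitute x_i' = x_i − (cap_i+1)): x_1 ≥ 3 gives C(7,2) = 21; x_2 ≥ 4 gives C(6,2) = 15; x_3 ≥ 6 gives C(4,2) = 6. Together 42.
Add back pairs where two caps are both exceeded: 3 + 0 + 0 = 3.
By inclusion–exclusion the count is 45 − 42 + 3 = 6.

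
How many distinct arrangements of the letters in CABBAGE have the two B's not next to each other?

900

Total arrangements of CABBAGE: 7!/(2!·2!) = 1260.
Arrangements with the B's together: treat BB as one letter, giving (6)!/(2!) = 360.
Hence 1260 − 360 = 900.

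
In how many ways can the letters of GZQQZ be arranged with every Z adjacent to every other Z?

Treat the 2 copies of Z as a single block. The multiset to arrange is then {ZZ, G, Q, Q}, 4 items in all.
That gives (4)!/(2!) = 12 arrangements.

12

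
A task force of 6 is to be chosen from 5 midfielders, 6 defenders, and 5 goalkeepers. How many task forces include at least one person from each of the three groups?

Total 6-person selections from all 16: C(16,6) = 8008.
Subtract selections that omit an entire group: no midfielders → C(11,6) = 462; no defenders → C(10,6) = 210; no goalkeepers → C(11,6) = 462.
Add back selections omitting two groups (i.e. drawn from a single group): C(5,6) + C(6,6) + C(5,6) = 1.
By inclusion–exclusion: 8008 − 1134 + 1 = 6875.

6875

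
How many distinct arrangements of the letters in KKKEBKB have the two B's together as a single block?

30

Treat the 2 copies of B as a single block. The multiset to arrange is then {BB, E, K, K, K, K}, 6 items in all.
That gives (6)!/(4!) = 30 arrangements.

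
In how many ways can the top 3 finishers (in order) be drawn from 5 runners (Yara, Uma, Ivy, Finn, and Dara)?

60

There are 5 choices for 1st place, 4 for 2nd, and 3 for 3rd.
That gives 5 × 4 × 3 = 60.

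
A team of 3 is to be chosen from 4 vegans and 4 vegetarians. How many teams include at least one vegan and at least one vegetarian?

Unrestricted: C(8,3) = 56 ways to pick any 3 of the 8.
Selections missing a whole group: no vegans → C(4,3) = 4; no vegetarians → C(4,3) = 4.
Both groups omitted at once is impossible, so 56 − 8 = 48.

48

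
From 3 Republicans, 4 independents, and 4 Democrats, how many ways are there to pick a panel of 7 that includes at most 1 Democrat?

Split by how many Democrats are chosen (0 through 1).
Sum: C(4,0)·C(7,7) + C(4,1)·C(7,6) = 1 + 28 = 29.

29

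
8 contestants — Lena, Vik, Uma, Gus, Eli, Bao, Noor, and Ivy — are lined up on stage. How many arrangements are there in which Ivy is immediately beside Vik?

10080

Glue Ivy and Vik into one block (2 internal orders), leaving 7 units to arrange in a row.
So the count is 2·(7)! = 10080.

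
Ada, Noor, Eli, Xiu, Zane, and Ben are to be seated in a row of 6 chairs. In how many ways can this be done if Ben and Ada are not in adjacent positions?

There are 6! = 720 arrangements in all. If Ben and Ada are adjacent, merging them into one block gives 2·(5)! = 240 arrangements.
Complementary counting: 720 − 240 = 480.

480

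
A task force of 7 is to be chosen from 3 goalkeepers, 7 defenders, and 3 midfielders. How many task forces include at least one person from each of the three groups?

Unrestricted: C(13,7) = 1716 ways to pick any 7 of the 13.
Subtract selections that omit an entire group: no goalkeepers → C(10,7) = 120; no defenders → C(6,7) = 0; no midfielders → C(10,7) = 120.
Add back selections omitting two groups (i.e. drawn from a single group): C(3,7) + C(7,7) + C(3,7) = 1.
By inclusion–exclusion: 1716 − 240 + 1 = 1477.

1477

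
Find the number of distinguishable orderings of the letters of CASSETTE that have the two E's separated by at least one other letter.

3780

There are 8!/(2!·2!·2!) = 5040 arrangements of CASSETTE in total.
Arrangements with the E's together: treat EE as one letter, giving (7)!/(2!·2!) = 1260.
Subtracting, 5040 − 1260 = 3780 arrangements keep the E's apart.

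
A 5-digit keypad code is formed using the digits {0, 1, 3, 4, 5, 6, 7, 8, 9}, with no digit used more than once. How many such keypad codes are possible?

With no repetition, fill the 5 digits in order: 9 choices, then 8, down to 5.
That product is 9 × 8 × 7 × 6 × 5 = 15120.

15120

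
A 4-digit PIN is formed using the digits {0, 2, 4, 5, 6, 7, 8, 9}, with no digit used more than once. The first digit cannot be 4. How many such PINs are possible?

1470

The first digit has 8−1 = 7 choices (anything except 4).
The remaining 3 digits are filled from the other 7 symbols without repetition: 7 × 6 × 5 = 210.
Total: 7 × 210 = 1470.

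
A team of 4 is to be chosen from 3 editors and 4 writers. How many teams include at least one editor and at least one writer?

With no constraint there are C(7,4) = 35 possible selections.
Selections missing a whole group: no editors → C(4,4) = 1; no writers → C(3,4) = 0.
Both groups omitted at once is impossible, so 35 − 1 = 34.

34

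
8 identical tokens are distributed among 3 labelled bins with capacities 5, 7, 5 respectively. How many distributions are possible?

By stars and bars, unrestricted non-negative solutions to x_1+…+x_3 = 8 number C(8+2,2) = 45.
Subtract solutions that violate a single cap (substitute x_i' = x_i − (cap_i+1)): x_1 ≥ 6 gives C(4,2) = 6; x_2 ≥ 8 gives C(2,2) = 1; x_3 ≥ 6 gives C(4,2) = 6. Together 13.
No two caps can be exceeded simultaneously, so the pair terms are all 0.
By inclusion–exclusion the count is 45 − 13 + 0 = 32.

32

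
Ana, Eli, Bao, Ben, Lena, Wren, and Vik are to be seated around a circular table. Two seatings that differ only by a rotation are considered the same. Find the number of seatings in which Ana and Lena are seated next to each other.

240

Glue Ana and Lena into a block (2 internal orders). Seating 6 units around a circle gives (5)! arrangements.
So 2 × (5)! = 2 × 120 = 240.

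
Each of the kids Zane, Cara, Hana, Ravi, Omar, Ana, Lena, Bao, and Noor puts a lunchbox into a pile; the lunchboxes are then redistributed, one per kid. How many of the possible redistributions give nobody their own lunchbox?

Let Aᵢ be the assignments in which kid i gets their own lunchbox. We want the size of the complement of A₁∪…∪A_9.
By inclusion–exclusion this is Σ_{j=0}^{9} (−1)^j C(9,j)·(9−j)!.
Computing: 362880 − 362880 + 181440 − 60480 + 15120 − 3024 + 504 − 72 + 9 − 1 = 133496.

133496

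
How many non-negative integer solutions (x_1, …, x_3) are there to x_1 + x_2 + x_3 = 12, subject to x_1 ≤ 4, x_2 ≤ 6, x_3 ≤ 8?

25

Without the upper bounds there are C(14,2) = 91 ways to split 12 among 3 variables.
Subtract solutions that violate a single cap (substitute x_i' = x_i − (cap_i+1)): x_1 ≥ 5 gives C(9,2) = 36; x_2 ≥ 7 gives C(7,2) = 21; x_3 ≥ 9 gives C(5,2) = 10. Together 67.
Add back pairs where two caps are both exceeded: 1 + 0 + 0 = 1.
By inclusion–exclusion the count is 91 − 67 + 1 = 25.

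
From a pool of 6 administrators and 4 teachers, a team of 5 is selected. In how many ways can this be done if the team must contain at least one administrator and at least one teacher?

246

With no constraint there are C(10,5) = 252 possible selections.
Subtract selections that omit an entire group: no administrators → C(4,5) = 0; no teachers → C(6,5) = 6.
Both groups omitted at once is impossible, so 252 − 6 = 246.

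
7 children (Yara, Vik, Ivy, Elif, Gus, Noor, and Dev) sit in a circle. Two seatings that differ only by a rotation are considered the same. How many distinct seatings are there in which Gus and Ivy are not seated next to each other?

480

All circular seatings of 7 people number (6)! = 720.
Those with Gus next to Ivy: fuse the pair into one unit and seat 6 units around a circle — 2·(5)! = 240.
Subtracting, 720 − 240 = 480.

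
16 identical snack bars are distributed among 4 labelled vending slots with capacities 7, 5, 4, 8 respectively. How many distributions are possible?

134

Without the upper bounds there are C(19,3) = 969 ways to split 16 among 4 vending slots.
Subtract solutions that violate a single cap (substitute x_i' = x_i − (cap_i+1)): x_1 ≥ 8 gives C(11,3) = 165; x_2 ≥ 6 gives C(13,3) = 286; x_3 ≥ 5 gives C(14,3) = 364; x_4 ≥ 9 gives C(10,3) = 120. Together 935.
Add back pairs where two caps are both exceeded: 10 + 20 + 0 + 56 + 4 + 10 = 100.
By inclusion–exclusion the count is 969 − 935 + 100 = 134.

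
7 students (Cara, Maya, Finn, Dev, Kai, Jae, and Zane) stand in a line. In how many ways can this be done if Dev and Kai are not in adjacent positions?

3600

Of the 7! = 5040 arrangements, those with Dev and Kai adjacent number 2 × 6! = 1440 (treat the pair as a block with 2 internal orders).
So 5040 − 1440 = 3600 arrangements keep them apart.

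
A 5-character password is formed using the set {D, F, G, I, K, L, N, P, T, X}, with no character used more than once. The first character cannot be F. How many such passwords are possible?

27216

The first character has 10−1 = 9 choices (anything except F).
The remaining 4 characters are filled from the other 9 symbols without repetition: 9 × 8 × 7 × 6 = 3024.
Total: 9 × 3024 = 27216.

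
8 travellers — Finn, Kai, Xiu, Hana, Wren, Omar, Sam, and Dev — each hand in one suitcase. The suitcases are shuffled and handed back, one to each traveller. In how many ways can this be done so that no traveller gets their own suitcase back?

14833

This is the derangement count D_8: permutations of 8 items with no fixed point.
By inclusion–exclusion this is Σ_{j=0}^{8} (−1)^j C(8,j)·(8−j)!.
Computing: 40320 − 40320 + 20160 − 6720 + 1680 − 336 + 56 − 8 + 1 = 14833.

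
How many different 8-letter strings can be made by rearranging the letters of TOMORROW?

The 8 letters of TOMORROW have repeats: O appearing 3 times and R appearing twice.
The number of distinct arrangements is 8!/(3!·2!) = 40320/12 = 3360.

3360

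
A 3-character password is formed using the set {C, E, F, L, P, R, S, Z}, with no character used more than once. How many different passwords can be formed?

This is a permutation of 3 out of 8: P(8,3) = 8!/5!.
8 × 7 × 6 = 336.

336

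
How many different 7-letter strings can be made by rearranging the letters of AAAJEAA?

42

Letter multiplicities in AAAJEAA: A×5, E×1, J×1.
Dividing 7! = 5040 by 5! = 120 for the repeated letters gives 42.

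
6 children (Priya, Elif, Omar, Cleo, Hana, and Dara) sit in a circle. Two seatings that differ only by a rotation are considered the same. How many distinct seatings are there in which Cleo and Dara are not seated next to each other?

All circular seatings of 6 people number (5)! = 120.
Seatings with Cleo beside Dara: treat them as a block with 2 internal orders, giving 2 × (4)! = 48.
Subtracting, 120 − 48 = 72.

72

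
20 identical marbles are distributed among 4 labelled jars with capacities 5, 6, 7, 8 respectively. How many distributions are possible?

Without the upper bounds there are C(23,3) = 1771 ways to split 20 among 4 jars.
Subtract solutions that violate a single cap (substitute x_i' = x_i − (cap_i+1)): x_1 ≥ 6 gives C(17,3) = 680; x_2 ≥ 7 gives C(16,3) = 560; x_3 ≥ 8 gives C(15,3) = 455; x_4 ≥ 9 gives C(14,3) = 364. Together 2059.
Add back pairs where two caps are both exceeded: 120 + 84 + 56 + 56 + 35 + 20 = 371.
By inclusion–exclusion the count is 1771 − 2059 + 371 = 83.

83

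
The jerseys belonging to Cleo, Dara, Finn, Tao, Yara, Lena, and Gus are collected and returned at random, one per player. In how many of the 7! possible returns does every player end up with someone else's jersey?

Let Aᵢ be the assignments in which player i gets their old jersey. We want the size of the complement of A₁∪…∪A_7.
By inclusion–exclusion this is Σ_{j=0}^{7} (−1)^j C(7,j)·(7−j)!.
Computing: 5040 − 5040 + 2520 − 840 + 210 − 42 + 7 − 1 = 1854.

1854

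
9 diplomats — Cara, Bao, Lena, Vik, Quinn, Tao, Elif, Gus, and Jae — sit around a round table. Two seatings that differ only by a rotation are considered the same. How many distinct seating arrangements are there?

Seat Cara anywhere (absorbing the rotational symmetry), then permute the other 8: (8)! = 40320.

40320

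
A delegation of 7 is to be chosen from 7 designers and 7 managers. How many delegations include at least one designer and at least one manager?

With no constraint there are C(14,7) = 3432 possible selections.
Selections missing a whole group: no designers → C(7,7) = 1; no managers → C(7,7) = 1.
Both groups omitted at once is impossible, so 3432 − 2 = 3430.

3430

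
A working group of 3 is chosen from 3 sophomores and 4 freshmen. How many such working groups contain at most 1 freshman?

13

Split by how many freshmen are chosen (0 through 1).
Sum: C(4,0)·C(3,3) + C(4,1)·C(3,2) = 1 + 12 = 13.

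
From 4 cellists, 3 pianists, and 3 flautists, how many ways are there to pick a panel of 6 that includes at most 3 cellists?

195

Split by how many cellists are chosen (0 through 3).
Sum: C(4,0)·C(6,6) + C(4,1)·C(6,5) + C(4,2)·C(6,4) + C(4,3)·C(6,3) = 1 + 24 + 90 + 80 = 195.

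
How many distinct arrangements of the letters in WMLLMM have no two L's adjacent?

40

Total arrangements of WMLLMM: 6!/(3!·2!) = 60.
Arrangements with the L's together: treat LL as one letter, giving (5)!/(3!) = 20.
Subtracting, 60 − 20 = 40 arrangements keep the L's apart.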